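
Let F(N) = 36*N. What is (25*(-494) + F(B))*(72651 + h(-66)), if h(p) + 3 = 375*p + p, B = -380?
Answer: -1245066960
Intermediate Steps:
h(p) = -3 + 376*p (h(p) = -3 + (375*p + p) = -3 + 376*p)
(25*(-494) + F(B))*(72651 + h(-66)) = (25*(-494) + 36*(-380))*(72651 + (-3 + 376*(-66))) = (-12350 - 13680)*(72651 + (-3 - 24816)) = -26030*(72651 - 24819) = -26030*47832 = -1245066960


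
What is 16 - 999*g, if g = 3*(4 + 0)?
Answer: -11972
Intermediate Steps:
g = 12 (g = 3*4 = 12)
16 - 999*g = 16 - 999*12 = 16 - 11988 = -11972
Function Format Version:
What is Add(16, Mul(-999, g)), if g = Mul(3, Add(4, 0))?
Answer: -11972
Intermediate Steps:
g = 12 (g = Mul(3, 4) = 12)
Add(16, Mul(-999, g)) = Add(16, Mul(-999, 12)) = Add(16, -11988) = -11972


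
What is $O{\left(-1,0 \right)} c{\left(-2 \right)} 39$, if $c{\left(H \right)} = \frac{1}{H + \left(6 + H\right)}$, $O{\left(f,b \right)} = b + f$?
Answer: $- \frac{39}{2} \approx -19.5$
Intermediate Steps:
$c{\left(H \right)} = \frac{1}{6 + 2 H}$
$O{\left(-1,0 \right)} c{\left(-2 \right)} 39 = \left(0 - 1\right) \frac{1}{2 \left(3 - 2\right)} 39 = - \frac{1}{2 \cdot 1} \cdot 39 = - \frac{1}{2} \cdot 39 = \left(-1\right) \frac{1}{2} \cdot 39 = \left(- \frac{1}{2}\right) 39 = - \frac{39}{2}$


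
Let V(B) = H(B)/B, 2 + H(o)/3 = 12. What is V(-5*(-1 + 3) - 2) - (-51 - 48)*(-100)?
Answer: -19805/2 ≈ -9902.5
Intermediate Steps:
H(o) = 30 (H(o) = -6 + 3*12 = -6 + 36 = 30)
V(B) = 30/B
V(-5*(-1 + 3) - 2) - (-51 - 48)*(-100) = 30/(-5*(-1 + 3) - 2) - (-51 - 48)*(-100) = 30/(-5*2 - 2) - (-99)*(-100) = 30/(-10 - 2) - 1*9900 = 30/(-12) - 9900 = 30*(-1/12) - 9900 = -5/2 - 9900 = -19805/2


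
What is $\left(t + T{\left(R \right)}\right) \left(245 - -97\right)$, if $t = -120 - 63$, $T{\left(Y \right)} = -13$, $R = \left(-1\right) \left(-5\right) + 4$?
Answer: $-67032$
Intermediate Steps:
$R = 9$ ($R = 5 + 4 = 9$)
$t = -183$ ($t = -120 - 63 = -183$)
$\left(t + T{\left(R \right)}\right) \left(245 - -97\right) = \left(-183 - 13\right) \left(245 - -97\right) = - 196 \left(245 + 97\right) = \left(-196\right) 342 = -67032$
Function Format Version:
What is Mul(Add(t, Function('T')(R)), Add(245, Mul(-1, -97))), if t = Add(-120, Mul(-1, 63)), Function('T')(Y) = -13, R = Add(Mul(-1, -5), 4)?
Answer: -67032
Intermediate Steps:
R = 9 (R = Add(5, 4) = 9)
t = -183 (t = Add(-120, -63) = -183)
Mul(Add(t, Function('T')(R)), Add(245, Mul(-1, -97))) = Mul(Add(-183, -13), Add(245, Mul(-1, -97))) = Mul(-196, Add(245, 97)) = Mul(-196, 342) = -67032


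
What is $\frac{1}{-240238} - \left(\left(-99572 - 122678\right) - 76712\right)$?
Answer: $\frac{71822032955}{240238} \approx 2.9896 \cdot 10^{5}$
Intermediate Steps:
$\frac{1}{-240238} - \left(\left(-99572 - 122678\right) - 76712\right) = - \frac{1}{240238} - \left(-222250 - 76712\right) = - \frac{1}{240238} - -298962 = - \frac{1}{240238} + 298962 = \frac{71822032955}{240238}$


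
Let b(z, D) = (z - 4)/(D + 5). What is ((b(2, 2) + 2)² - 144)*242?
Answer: -1672704/49 ≈ -34137.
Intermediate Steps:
b(z, D) = (-4 + z)/(5 + D)
((b(2, 2) + 2)² - 144)*242 = (((-4 + 2)/(5 + 2) + 2)² - 144)*242 = ((-2/7 + 2)² - 144)*242 = ((12/7)² - 144)*242 = (144/49 - 144)*242 = -6912/49*242 = -1672704/49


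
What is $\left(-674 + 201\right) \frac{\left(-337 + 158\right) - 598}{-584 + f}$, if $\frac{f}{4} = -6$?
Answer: $- \frac{367521}{608} \approx -604.48$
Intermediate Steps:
$f = -24$ ($f = 4 \left(-6\right) = -24$)
$\left(-674 + 201\right) \frac{\left(-337 + 158\right) - 598}{-584 + f} = \left(-674 + 201\right) \frac{\left(-337 + 158\right) - 598}{-584 - 24} = - 473 \frac{-179 - 598}{-608} = - 473 \left(\left(-777\right) \left(- \frac{1}{608}\right)\right) = \left(-473\right) \frac{777}{608} = - \frac{367521}{608}$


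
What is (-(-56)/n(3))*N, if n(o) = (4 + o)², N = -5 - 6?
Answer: -88/7 ≈ -12.571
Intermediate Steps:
N = -11
(-(-56)/n(3))*N = -(-56)/((4 + 3)²)*(-11) = -(-56)/(7²)*(-11) = -(-56)/49*(-11) = -4*(-2/7)*(-11) = (8/7)*(-11) = -88/7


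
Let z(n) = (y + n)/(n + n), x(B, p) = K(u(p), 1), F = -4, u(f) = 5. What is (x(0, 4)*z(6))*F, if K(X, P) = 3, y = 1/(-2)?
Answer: -11/2 ≈ -5.5000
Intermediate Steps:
y = -½ ≈ -0.50000
x(B, p) = 3
z(n) = (-½ + n)/(2*n) (z(n) = (-½ + n)/(n + n) = (-½ + n)/((2*n)) = (-½ + n)*(1/(2*n)) = (-½ + n)/(2*n))
(x(0, 4)*z(6))*F = (3*((¼)*(-1 + 2*6)/6))*(-4) = (3*((¼)*(⅙)*(-1 + 12)))*(-4) = (3*((¼)*(⅙)*11))*(-4) = (3*(11/24))*(-4) = (11/8)*(-4) = -11/2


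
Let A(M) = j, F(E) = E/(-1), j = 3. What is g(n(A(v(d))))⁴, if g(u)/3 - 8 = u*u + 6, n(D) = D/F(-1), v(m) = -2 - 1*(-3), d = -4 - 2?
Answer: 22667121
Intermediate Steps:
d = -6
F(E) = -E (F(E) = E*(-1) = -E)
v(m) = 1 (v(m) = -2 + 3 = 1)
A(M) = 3
n(D) = D (n(D) = D/((-1*(-1))) = D/1 = D*1 = D)
g(u) = 42 + 3*u² (g(u) = 24 + 3*(u*u + 6) = 24 + 3*(u² + 6) = 24 + 3*(6 + u²) = 24 + (18 + 3*u²) = 42 + 3*u²)
g(n(A(v(d))))⁴ = (42 + 3*3²)⁴ = (42 + 3*9)⁴ = (42 + 27)⁴ = 69⁴ = 22667121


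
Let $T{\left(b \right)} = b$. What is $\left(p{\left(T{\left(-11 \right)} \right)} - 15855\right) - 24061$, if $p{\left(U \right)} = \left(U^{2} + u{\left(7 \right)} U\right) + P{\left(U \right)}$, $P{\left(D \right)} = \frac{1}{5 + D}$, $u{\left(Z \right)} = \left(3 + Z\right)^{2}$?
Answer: $- \frac{245371}{6} \approx -40895.0$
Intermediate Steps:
$p{\left(U \right)} = U^{2} + \frac{1}{5 + U} + 100 U$ ($p{\left(U \right)} = \left(U^{2} + \left(3 + 7\right)^{2} U\right) + \frac{1}{5 + U} = \left(U^{2} + 10^{2} U\right) + \frac{1}{5 + U} = \left(U^{2} + 100 U\right) + \frac{1}{5 + U} = U^{2} + \frac{1}{5 + U} + 100 U$)
$\left(p{\left(T{\left(-11 \right)} \right)} - 15855\right) - 24061 = \left(\frac{1 - 11 \left(5 - 11\right) \left(100 - 11\right)}{5 - 11} - 15855\right) - 24061 = \left(\frac{1 - \left(-66\right) 89}{-6} - 15855\right) - 24061 = \left(- \frac{1 + 5874}{6} - 15855\right) - 24061 = \left(\left(- \frac{1}{6}\right) 5875 - 15855\right) - 24061 = \left(- \frac{5875}{6} - 15855\right) - 24061 = - \frac{101005}{6} - 24061 = - \frac{245371}{6}$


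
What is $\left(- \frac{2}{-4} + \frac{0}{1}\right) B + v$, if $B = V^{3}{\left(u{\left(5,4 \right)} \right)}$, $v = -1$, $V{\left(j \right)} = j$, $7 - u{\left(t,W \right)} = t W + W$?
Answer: $- \frac{4915}{2} \approx -2457.5$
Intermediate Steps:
$u{\left(t,W \right)} = 7 - W - W t$ ($u{\left(t,W \right)} = 7 - \left(t W + W\right) = 7 - \left(W t + W\right) = 7 - \left(W + W t\right) = 7 - W - W t$)
$B = -4913$ ($B = \left(7 - 4 - 4 \cdot 5\right)^{3} = \left(7 - 4 - 20\right)^{3} = \left(-17\right)^{3} = -4913$)
$\left(- \frac{2}{-4} + \frac{0}{1}\right) B + v = \left(- \frac{2}{-4} + \frac{0}{1}\right) \left(-4913\right) - 1 = \left(\left(-2\right) \left(- \frac{1}{4}\right) + 0 \cdot 1\right) \left(-4913\right) - 1 = \left(\frac{1}{2} + 0\right) \left(-4913\right) - 1 = \frac{1}{2} \left(-4913\right) - 1 = - \frac{4913}{2} - 1 = - \frac{4915}{2}$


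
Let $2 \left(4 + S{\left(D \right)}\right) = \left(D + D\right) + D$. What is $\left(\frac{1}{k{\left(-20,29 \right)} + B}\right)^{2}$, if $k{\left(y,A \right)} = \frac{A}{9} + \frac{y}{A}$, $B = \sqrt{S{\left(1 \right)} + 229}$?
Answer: $\frac{4323320382510}{899098485870841} - \frac{47009212164 \sqrt{906}}{899098485870841} \approx 0.0032347$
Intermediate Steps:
$S{\left(D \right)} = -4 + \frac{3 D}{2}$ ($S{\left(D \right)} = -4 + \frac{\left(D + D\right) + D}{2} = -4 + \frac{2 D + D}{2} = -4 + \frac{3 D}{2}$)
$B = \frac{\sqrt{906}}{2}$ ($B = \sqrt{\left(-4 + \frac{3}{2} \cdot 1\right) + 229} = \sqrt{\left(-4 + \frac{3}{2}\right) + 229} = \sqrt{- \frac{5}{2} + 229} = \sqrt{\frac{453}{2}} = \frac{\sqrt{906}}{2} \approx 15.05$)
$k{\left(y,A \right)} = \frac{A}{9} + \frac{y}{A}$ ($k{\left(y,A \right)} = A \frac{1}{9} + \frac{y}{A} = \frac{A}{9} + \frac{y}{A}$)
$\left(\frac{1}{k{\left(-20,29 \right)} + B}\right)^{2} = \left(\frac{1}{\left(\frac{1}{9} \cdot 29 - \frac{20}{29}\right) + \frac{\sqrt{906}}{2}}\right)^{2} = \left(\frac{1}{\left(\frac{29}{9} - \frac{20}{29}\right) + \frac{\sqrt{906}}{2}}\right)^{2} = \left(\frac{1}{\frac{661}{261} + \frac{\sqrt{906}}{2}}\right)^{2} = \frac{1}{\left(\frac{661}{261} + \frac{\sqrt{906}}{2}\right)^{2}}$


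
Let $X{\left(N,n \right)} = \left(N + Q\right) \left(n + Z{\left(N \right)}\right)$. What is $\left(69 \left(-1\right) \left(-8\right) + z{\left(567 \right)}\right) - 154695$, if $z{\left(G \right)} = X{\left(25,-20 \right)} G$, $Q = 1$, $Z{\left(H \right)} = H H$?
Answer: $8764767$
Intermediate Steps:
$Z{\left(H \right)} = H^{2}$
$X{\left(N,n \right)} = \left(1 + N\right) \left(n + N^{2}\right)$ ($X{\left(N,n \right)} = \left(N + 1\right) \left(n + N^{2}\right) = \left(1 + N\right) \left(n + N^{2}\right)$)
$z{\left(G \right)} = 15730 G$ ($z{\left(G \right)} = \left(-20 + 25^{2} + 25^{3} + 25 \left(-20\right)\right) G = \left(-20 + 625 + 15625 - 500\right) G = 15730 G$)
$\left(69 \left(-1\right) \left(-8\right) + z{\left(567 \right)}\right) - 154695 = \left(69 \left(-1\right) \left(-8\right) + 15730 \cdot 567\right) - 154695 = \left(\left(-69\right) \left(-8\right) + 8918910\right) - 154695 = \left(552 + 8918910\right) - 154695 = 8919462 - 154695 = 8764767$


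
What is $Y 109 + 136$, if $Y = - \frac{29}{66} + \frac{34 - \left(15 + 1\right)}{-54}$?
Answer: $\frac{1139}{22} \approx 51.773$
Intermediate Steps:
$Y = - \frac{17}{22}$ ($Y = \left(-29\right) \frac{1}{66} + \left(34 - 16\right) \left(- \frac{1}{54}\right) = - \frac{29}{66} + \left(34 - 16\right) \left(- \frac{1}{54}\right) = - \frac{29}{66} + 18 \left(- \frac{1}{54}\right) = - \frac{29}{66} - \frac{1}{3} = - \frac{17}{22} \approx -0.77273$)
$Y 109 + 136 = \left(- \frac{17}{22}\right) 109 + 136 = - \frac{1853}{22} + 136 = \frac{1139}{22}$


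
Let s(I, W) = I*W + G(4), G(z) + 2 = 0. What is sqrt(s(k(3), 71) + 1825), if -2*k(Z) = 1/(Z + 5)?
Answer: 3*sqrt(3233)/4 ≈ 42.645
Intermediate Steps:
G(z) = -2 (G(z) = -2 + 0 = -2)
k(Z) = -1/(2*(5 + Z)) (k(Z) = -1/(2*(Z + 5)) = -1/(2*(5 + Z)))
s(I, W) = -2 + I*W (s(I, W) = I*W - 2 = -2 + I*W)
sqrt(s(k(3), 71) + 1825) = sqrt((-2 - 1/(10 + 2*3)*71) + 1825) = sqrt((-2 - 1/(10 + 6)*71) + 1825) = sqrt((-2 - 1/16*71) + 1825) = sqrt((-2 - 71/16) + 1825) = sqrt(-103/16 + 1825) = sqrt(29097/16) = 3*sqrt(3233)/4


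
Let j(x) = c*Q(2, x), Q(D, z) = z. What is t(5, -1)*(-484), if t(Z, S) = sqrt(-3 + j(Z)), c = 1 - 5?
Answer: -484*I*sqrt(23) ≈ -2321.2*I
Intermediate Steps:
c = -4
j(x) = -4*x
t(Z, S) = sqrt(-3 - 4*Z)
t(5, -1)*(-484) = sqrt(-3 - 4*5)*(-484) = sqrt(-3 - 20)*(-484) = sqrt(-23)*(-484) = (I*sqrt(23))*(-484) = -484*I*sqrt(23)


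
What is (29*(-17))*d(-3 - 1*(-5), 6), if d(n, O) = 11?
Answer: -5423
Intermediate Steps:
(29*(-17))*d(-3 - 1*(-5), 6) = (29*(-17))*11 = -493*11 = -5423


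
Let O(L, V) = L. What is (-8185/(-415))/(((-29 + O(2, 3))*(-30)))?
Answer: 1637/67230 ≈ 0.024349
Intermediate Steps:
(-8185/(-415))/(((-29 + O(2, 3))*(-30))) = (-8185/(-415))/(((-29 + 2)*(-30))) = (-8185*(-1/415))/((-27*(-30))) = (1637/83)/810 = (1637/83)*(1/810) = 1637/67230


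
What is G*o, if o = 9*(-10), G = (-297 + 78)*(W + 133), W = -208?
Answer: -1478250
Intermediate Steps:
G = 16425 (G = (-297 + 78)*(-208 + 133) = -219*(-75) = 16425)
o = -90
G*o = 16425*(-90) = -1478250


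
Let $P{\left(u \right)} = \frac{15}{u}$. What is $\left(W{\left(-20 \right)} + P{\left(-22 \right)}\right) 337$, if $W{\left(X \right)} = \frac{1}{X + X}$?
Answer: $- \frac{104807}{440} \approx -238.2$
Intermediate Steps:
$W{\left(X \right)} = \frac{1}{2 X}$
$\left(W{\left(-20 \right)} + P{\left(-22 \right)}\right) 337 = \left(\frac{1}{2 \left(-20\right)} + \frac{15}{-22}\right) 337 = \left(\frac{1}{2} \left(- \frac{1}{20}\right) + 15 \left(- \frac{1}{22}\right)\right) 337 = \left(- \frac{1}{40} - \frac{15}{22}\right) 337 = \left(- \frac{311}{440}\right) 337 = - \frac{104807}{440}$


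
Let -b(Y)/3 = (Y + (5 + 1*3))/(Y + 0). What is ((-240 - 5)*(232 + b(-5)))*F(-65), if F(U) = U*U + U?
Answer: -238288960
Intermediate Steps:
F(U) = U + U² (F(U) = U² + U = U + U²)
b(Y) = -3*(8 + Y)/Y (b(Y) = -3*(Y + (5 + 1*3))/(Y + 0) = -3*(Y + (5 + 3))/Y = -3*(Y + 8)/Y = -3*(8 + Y)/Y)
((-240 - 5)*(232 + b(-5)))*F(-65) = ((-240 - 5)*(232 + (-3 - 24/(-5))))*(-65*(1 - 65)) = (-245*(232 + (-3 - 24*(-⅕))))*(-65*(-64)) = -245*(232 + (-3 + 24/5))*4160 = -245*(232 + 9/5)*4160 = -245*1169/5*4160 = -57281*4160 = -238288960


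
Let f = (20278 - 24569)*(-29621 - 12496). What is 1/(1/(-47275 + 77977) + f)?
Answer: 30702/5548589690995 ≈ 5.5333e-9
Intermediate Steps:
f = 180724047 (f = -4291*(-42117) = 180724047)
1/(1/(-47275 + 77977) + f) = 1/(1/(-47275 + 77977) + 180724047) = 1/(1/30702 + 180724047) = 1/(5548589690995/30702) = 30702/5548589690995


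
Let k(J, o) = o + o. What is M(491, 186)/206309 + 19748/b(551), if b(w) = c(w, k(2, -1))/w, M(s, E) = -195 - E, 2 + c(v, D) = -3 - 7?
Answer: -561219691826/618927 ≈ -9.0676e+5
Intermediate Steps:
k(J, o) = 2*o
c(v, D) = -12 (c(v, D) = -2 + (-3 - 7) = -2 - 10 = -12)
b(w) = -12/w
M(491, 186)/206309 + 19748/b(551) = (-195 - 1*186)/206309 + 19748/((-12/551)) = (-195 - 186)*(1/206309) + 19748/((-12*1/551)) = -381*1/206309 + 19748/(-12/551) = -381/206309 + 19748*(-551/12) = -381/206309 - 2720287/3 = -561219691826/618927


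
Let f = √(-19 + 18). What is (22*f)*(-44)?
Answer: -968*I ≈ -968.0*I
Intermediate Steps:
f = I (f = √(-1) = I ≈ 1.0*I)
(22*f)*(-44) = (22*I)*(-44) = -968*I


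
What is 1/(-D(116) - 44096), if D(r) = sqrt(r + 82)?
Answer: -22048/972228509 + 3*sqrt(22)/1944457018 ≈ -2.2671e-5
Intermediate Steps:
D(r) = sqrt(82 + r)
1/(-D(116) - 44096) = 1/(-sqrt(82 + 116) - 44096) = 1/(-sqrt(198) - 44096) = 1/(-3*sqrt(22) - 44096) = 1/(-44096 - 3*sqrt(22))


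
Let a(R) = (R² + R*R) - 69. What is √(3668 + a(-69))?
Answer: √13121 ≈ 114.55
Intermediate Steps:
a(R) = -69 + 2*R² (a(R) = (R² + R²) - 69 = 2*R² - 69 = -69 + 2*R²)
√(3668 + a(-69)) = √(3668 + (-69 + 2*(-69)²)) = √(3668 + (-69 + 2*4761)) = √(3668 + (-69 + 9522)) = √(3668 + 9453) = √13121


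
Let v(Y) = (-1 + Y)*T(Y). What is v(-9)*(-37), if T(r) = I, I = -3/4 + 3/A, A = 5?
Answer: -111/2 ≈ -55.500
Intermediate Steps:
I = -3/20 (I = -3/4 + 3/5 = -3*¼ + 3*(⅕) = -¾ + ⅗ = -3/20 ≈ -0.15000)
T(r) = -3/20
v(Y) = 3/20 - 3*Y/20 (v(Y) = (-1 + Y)*(-3/20) = 3/20 - 3*Y/20)
v(-9)*(-37) = (3/20 - 3/20*(-9))*(-37) = (3/20 + 27/20)*(-37) = (3/2)*(-37) = -111/2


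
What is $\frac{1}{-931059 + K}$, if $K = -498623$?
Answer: $- \frac{1}{1429682} \approx -6.9946 \cdot 10^{-7}$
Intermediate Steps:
$\frac{1}{-931059 + K} = \frac{1}{-931059 - 498623} = \frac{1}{-1429682} = - \frac{1}{1429682}$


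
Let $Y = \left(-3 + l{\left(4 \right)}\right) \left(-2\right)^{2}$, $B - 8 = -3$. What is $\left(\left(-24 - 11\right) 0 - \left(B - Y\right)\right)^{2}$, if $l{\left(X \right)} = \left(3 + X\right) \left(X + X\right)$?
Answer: $42849$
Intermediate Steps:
$B = 5$ ($B = 8 - 3 = 5$)
$l{\left(X \right)} = 2 X \left(3 + X\right)$ ($l{\left(X \right)} = \left(3 + X\right) 2 X = 2 X \left(3 + X\right)$)
$Y = 212$ ($Y = \left(-3 + 2 \cdot 4 \left(3 + 4\right)\right) \left(-2\right)^{2} = \left(-3 + 2 \cdot 4 \cdot 7\right) 4 = \left(-3 + 56\right) 4 = 53 \cdot 4 = 212$)
$\left(\left(-24 - 11\right) 0 - \left(B - Y\right)\right)^{2} = \left(\left(-24 - 11\right) 0 + \left(212 - 5\right)\right)^{2} = \left(\left(-35\right) 0 + \left(212 - 5\right)\right)^{2} = \left(0 + 207\right)^{2} = 207^{2} = 42849$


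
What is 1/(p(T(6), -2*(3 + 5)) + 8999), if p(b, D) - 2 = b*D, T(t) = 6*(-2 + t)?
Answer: 1/8617 ≈ 0.00011605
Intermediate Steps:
T(t) = -12 + 6*t
p(b, D) = 2 + D*b (p(b, D) = 2 + b*D = 2 + D*b)
1/(p(T(6), -2*(3 + 5)) + 8999) = 1/((2 + (-2*(3 + 5))*(-12 + 6*6)) + 8999) = 1/((2 + (-2*8)*(-12 + 36)) + 8999) = 1/((2 - 16*24) + 8999) = 1/((2 - 384) + 8999) = 1/(-382 + 8999) = 1/8617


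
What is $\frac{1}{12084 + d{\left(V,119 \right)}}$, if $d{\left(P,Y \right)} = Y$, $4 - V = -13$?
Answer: $\frac{1}{12203} \approx 8.1947 \cdot 10^{-5}$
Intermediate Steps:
$V = 17$ ($V = 4 - -13 = 4 + 13 = 17$)
$\frac{1}{12084 + d{\left(V,119 \right)}} = \frac{1}{12084 + 119} = \frac{1}{12203}$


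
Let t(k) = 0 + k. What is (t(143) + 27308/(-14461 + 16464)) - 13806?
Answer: -27339681/2003 ≈ -13649.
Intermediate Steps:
t(k) = k
(t(143) + 27308/(-14461 + 16464)) - 13806 = (143 + 27308/(-14461 + 16464)) - 13806 = (143 + 27308/2003) - 13806 = 313737/2003 - 13806 = -27339681/2003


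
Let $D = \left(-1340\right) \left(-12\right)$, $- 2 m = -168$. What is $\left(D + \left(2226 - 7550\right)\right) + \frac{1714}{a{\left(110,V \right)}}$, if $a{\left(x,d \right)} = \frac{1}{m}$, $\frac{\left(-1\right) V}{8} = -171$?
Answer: $154732$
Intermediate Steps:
$m = 84$ ($m = \left(- \frac{1}{2}\right) \left(-168\right) = 84$)
$V = 1368$ ($V = \left(-8\right) \left(-171\right) = 1368$)
$a{\left(x,d \right)} = \frac{1}{84}$
$D = 16080$
$\left(D + \left(2226 - 7550\right)\right) + \frac{1714}{a{\left(110,V \right)}} = \left(16080 + \left(2226 - 7550\right)\right) + 1714 \frac{1}{\frac{1}{84}} = \left(16080 + \left(2226 - 7550\right)\right) + 1714 \cdot 84 = \left(16080 - 5324\right) + 143976 = 10756 + 143976 = 154732$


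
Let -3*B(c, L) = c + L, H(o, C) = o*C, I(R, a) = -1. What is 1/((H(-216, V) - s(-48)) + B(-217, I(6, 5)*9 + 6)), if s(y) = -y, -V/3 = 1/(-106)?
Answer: 159/3056 ≈ 0.052029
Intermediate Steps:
V = 3/106 (V = -3/(-106) = -3*(-1/106) = 3/106 ≈ 0.028302)
H(o, C) = C*o
B(c, L) = -L/3 - c/3 (B(c, L) = -(c + L)/3 = -(L + c)/3 = -L/3 - c/3)
1/((H(-216, V) - s(-48)) + B(-217, I(6, 5)*9 + 6)) = 1/(((3/106)*(-216) - (-1)*(-48)) + (-(-1*9 + 6)/3 - 1/3*(-217))) = 1/((-324/53 - 1*48) + (-(-9 + 6)/3 + 217/3)) = 1/((-324/53 - 48) + (-1/3*(-3) + 217/3)) = 1/(-2868/53 + (1 + 217/3)) = 1/(-2868/53 + 220/3) = 1/(3056/159) = 159/3056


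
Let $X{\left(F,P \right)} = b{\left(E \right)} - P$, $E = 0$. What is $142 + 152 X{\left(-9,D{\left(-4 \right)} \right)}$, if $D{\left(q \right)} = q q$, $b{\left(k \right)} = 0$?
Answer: $-2290$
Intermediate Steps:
$D{\left(q \right)} = q^{2}$
$X{\left(F,P \right)} = - P$ ($X{\left(F,P \right)} = 0 - P = - P$)
$142 + 152 X{\left(-9,D{\left(-4 \right)} \right)} = 142 + 152 \left(- \left(-4\right)^{2}\right) = 142 + 152 \left(\left(-1\right) 16\right) = 142 + 152 \left(-16\right) = 142 - 2432 = -2290$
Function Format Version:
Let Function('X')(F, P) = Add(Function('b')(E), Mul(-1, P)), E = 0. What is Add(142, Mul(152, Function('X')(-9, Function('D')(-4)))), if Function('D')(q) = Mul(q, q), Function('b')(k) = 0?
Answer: -2290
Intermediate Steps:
Function('D')(q) = Pow(q, 2)
Function('X')(F, P) = Mul(-1, P) (Function('X')(F, P) = Add(0, Mul(-1, P)) = Mul(-1, P))
Add(142, Mul(152, Function('X')(-9, Function('D')(-4)))) = Add(142, Mul(152, Mul(-1, Pow(-4, 2)))) = Add(142, Mul(152, Mul(-1, 16))) = Add(142, Mul(152, -16)) = Add(142, -2432) = -2290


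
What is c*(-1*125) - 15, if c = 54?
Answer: -6765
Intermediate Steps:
c*(-1*125) - 15 = 54*(-1*125) - 15 = 54*(-125) - 15 = -6750 - 15 = -6765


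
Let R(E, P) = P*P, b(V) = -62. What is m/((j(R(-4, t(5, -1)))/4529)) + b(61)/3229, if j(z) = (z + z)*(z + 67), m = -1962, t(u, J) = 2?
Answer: -14346299929/917036 ≈ -15644.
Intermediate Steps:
R(E, P) = P**2
j(z) = 2*z*(67 + z) (j(z) = (2*z)*(67 + z) = 2*z*(67 + z))
m/((j(R(-4, t(5, -1)))/4529)) + b(61)/3229 = -1962*4529/(8*(67 + 2**2)) - 62/3229 = -1962*4529/(8*(67 + 4)) - 62*1/3229 = -1962/((2*4*71)*(1/4529)) - 62/3229 = -1962/(568*(1/4529)) - 62/3229 = -1962/568/4529 - 62/3229 = -1962*4529/568 - 62/3229 = -4442949/284 - 62/3229 = -14346299929/917036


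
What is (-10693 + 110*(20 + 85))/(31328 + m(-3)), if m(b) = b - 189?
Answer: 857/31136 ≈ 0.027524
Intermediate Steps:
m(b) = -189 + b
(-10693 + 110*(20 + 85))/(31328 + m(-3)) = (-10693 + 110*(20 + 85))/(31328 + (-189 - 3)) = (-10693 + 110*105)/(31328 - 192) = (-10693 + 11550)/31136 = 857*(1/31136) = 857/31136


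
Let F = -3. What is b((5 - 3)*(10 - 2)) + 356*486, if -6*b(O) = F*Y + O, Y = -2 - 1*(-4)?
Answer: 519043/3 ≈ 1.7301e+5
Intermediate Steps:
Y = 2 (Y = -2 + 4 = 2)
b(O) = 1 - O/6 (b(O) = -(-3*2 + O)/6 = -(-6 + O)/6 = 1 - O/6)
b((5 - 3)*(10 - 2)) + 356*486 = (1 - (5 - 3)*(10 - 2)/6) + 356*486 = (1 - 8/3) + 173016 = -5/3 + 173016 = 519043/3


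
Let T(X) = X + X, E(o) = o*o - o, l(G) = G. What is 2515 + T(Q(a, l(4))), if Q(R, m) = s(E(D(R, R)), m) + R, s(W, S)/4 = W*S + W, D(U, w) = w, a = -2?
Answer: 2751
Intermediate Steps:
E(o) = o² - o
s(W, S) = 4*W + 4*S*W (s(W, S) = 4*(W*S + W) = 4*(S*W + W) = 4*(W + S*W) = 4*W + 4*S*W)
Q(R, m) = R + 4*R*(1 + m)*(-1 + R) (Q(R, m) = 4*(R*(-1 + R))*(1 + m) + R = 4*R*(1 + m)*(-1 + R) + R = R + 4*R*(1 + m)*(-1 + R))
T(X) = 2*X
2515 + T(Q(a, l(4))) = 2515 + 2*(-2*(1 + 4*(1 + 4)*(-1 - 2))) = 2515 + 2*(-2*(1 + 4*5*(-3))) = 2515 + 2*(-2*(1 - 60)) = 2515 + 2*(-2*(-59)) = 2515 + 2*118 = 2515 + 236 = 2751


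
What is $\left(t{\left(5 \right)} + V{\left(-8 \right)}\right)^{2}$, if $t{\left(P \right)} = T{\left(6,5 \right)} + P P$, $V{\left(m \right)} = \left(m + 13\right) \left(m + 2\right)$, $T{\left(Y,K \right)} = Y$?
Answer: $1$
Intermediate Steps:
$V{\left(m \right)} = \left(2 + m\right) \left(13 + m\right)$ ($V{\left(m \right)} = \left(13 + m\right) \left(2 + m\right) = \left(2 + m\right) \left(13 + m\right)$)
$t{\left(P \right)} = 6 + P^{2}$ ($t{\left(P \right)} = 6 + P P = 6 + P^{2}$)
$\left(t{\left(5 \right)} + V{\left(-8 \right)}\right)^{2} = \left(\left(6 + 5^{2}\right) + \left(26 + \left(-8\right)^{2} + 15 \left(-8\right)\right)\right)^{2} = \left(\left(6 + 25\right) + \left(26 + 64 - 120\right)\right)^{2} = \left(31 - 30\right)^{2} = 1^{2} = 1$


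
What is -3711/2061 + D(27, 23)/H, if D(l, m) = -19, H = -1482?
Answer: -31933/17862 ≈ -1.7878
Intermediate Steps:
-3711/2061 + D(27, 23)/H = -3711/2061 - 19/(-1482) = -3711*1/2061 - 19*(-1/1482) = -1237/687 + 1/78 = -31933/17862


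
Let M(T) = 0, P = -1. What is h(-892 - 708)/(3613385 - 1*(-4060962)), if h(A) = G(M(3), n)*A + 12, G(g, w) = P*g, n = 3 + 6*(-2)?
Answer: 12/7674347 ≈ 1.5637e-6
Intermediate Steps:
n = -9 (n = 3 - 12 = -9)
G(g, w) = -g
h(A) = 12 (h(A) = (-1*0)*A + 12 = 0*A + 12 = 0 + 12 = 12)
h(-892 - 708)/(3613385 - 1*(-4060962)) = 12/(3613385 - 1*(-4060962)) = 12/(3613385 + 4060962) = 12/7674347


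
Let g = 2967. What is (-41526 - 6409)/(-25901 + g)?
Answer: 47935/22934 ≈ 2.0901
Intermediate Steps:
(-41526 - 6409)/(-25901 + g) = (-41526 - 6409)/(-25901 + 2967) = -47935/(-22934) = -47935*(-1/22934) = 47935/22934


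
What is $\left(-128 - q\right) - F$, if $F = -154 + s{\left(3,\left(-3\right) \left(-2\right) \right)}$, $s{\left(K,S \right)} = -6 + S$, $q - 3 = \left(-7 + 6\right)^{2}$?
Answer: $22$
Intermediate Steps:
$q = 4$ ($q = 3 + \left(-7 + 6\right)^{2} = 3 + \left(-1\right)^{2} = 3 + 1 = 4$)
$F = -154$ ($F = -154 - 0 = -154 + \left(-6 + 6\right) = -154 + 0 = -154$)
$\left(-128 - q\right) - F = \left(-128 - 4\right) - -154 = \left(-128 - 4\right) + 154 = -132 + 154 = 22$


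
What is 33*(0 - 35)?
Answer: -1155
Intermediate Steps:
33*(0 - 35) = 33*(-35) = -1155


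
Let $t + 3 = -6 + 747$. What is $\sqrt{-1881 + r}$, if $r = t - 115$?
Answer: $i \sqrt{1258} \approx 35.468 i$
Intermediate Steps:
$t = 738$ ($t = -3 + \left(-6 + 747\right) = -3 + 741 = 738$)
$r = 623$ ($r = 738 - 115 = 623$)
$\sqrt{-1881 + r} = \sqrt{-1881 + 623} = \sqrt{-1258} = i \sqrt{1258}$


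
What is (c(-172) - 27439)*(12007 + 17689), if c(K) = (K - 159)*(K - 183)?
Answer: 2674599936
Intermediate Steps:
c(K) = (-183 + K)*(-159 + K) (c(K) = (-159 + K)*(-183 + K) = (-183 + K)*(-159 + K))
(c(-172) - 27439)*(12007 + 17689) = ((29097 + (-172)**2 - 342*(-172)) - 27439)*(12007 + 17689) = ((29097 + 29584 + 58824) - 27439)*29696 = (117505 - 27439)*29696 = 90066*29696 = 2674599936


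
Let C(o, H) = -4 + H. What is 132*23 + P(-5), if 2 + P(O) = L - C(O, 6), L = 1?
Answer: 3033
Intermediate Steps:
P(O) = -3 (P(O) = -2 + (1 - (-4 + 6)) = -2 + (1 - 1*2) = -2 + (1 - 2) = -2 - 1 = -3)
132*23 + P(-5) = 132*23 - 3 = 3036 - 3 = 3033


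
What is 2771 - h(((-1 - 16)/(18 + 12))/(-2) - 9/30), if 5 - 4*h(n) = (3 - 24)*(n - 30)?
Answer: 234187/80 ≈ 2927.3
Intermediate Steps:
h(n) = -625/4 + 21*n/4 (h(n) = 5/4 - (3 - 24)*(n - 30)/4 = 5/4 - (-21)*(-30 + n)/4 = 5/4 - (630 - 21*n)/4 = 5/4 + (-315/2 + 21*n/4) = -625/4 + 21*n/4)
2771 - h(((-1 - 16)/(18 + 12))/(-2) - 9/30) = 2771 - (-625/4 + 21*(((-1 - 16)/(18 + 12))/(-2) - 9/30)/4) = 2771 - (-625/4 + 21*(-17/30*(-1/2) - 9*1/30)/4) = 2771 - (-625/4 + 21*(-17*1/30*(-1/2) - 3/10)/4) = 2771 - (-625/4 + 21*(-17/30*(-1/2) - 3/10)/4) = 2771 - (-625/4 + 21*(17/60 - 3/10)/4) = 2771 - (-625/4 + (21/4)*(-1/60)) = 2771 - (-625/4 - 7/80) = 2771 - 1*(-12507/80) = 2771 + 12507/80 = 234187/80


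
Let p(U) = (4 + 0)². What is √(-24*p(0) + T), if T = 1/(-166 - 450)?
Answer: I*√36427930/308 ≈ 19.596*I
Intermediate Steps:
p(U) = 16 (p(U) = 4² = 16)
T = -1/616 (T = 1/(-616) = -1/616 ≈ -0.0016234)
√(-24*p(0) + T) = √(-24*16 - 1/616) = √(-384 - 1/616) = √(-236545/616) = I*√36427930/308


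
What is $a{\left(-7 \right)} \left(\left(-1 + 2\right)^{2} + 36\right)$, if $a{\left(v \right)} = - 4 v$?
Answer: $1036$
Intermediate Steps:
$a{\left(-7 \right)} \left(\left(-1 + 2\right)^{2} + 36\right) = \left(-4\right) \left(-7\right) \left(\left(-1 + 2\right)^{2} + 36\right) = 28 \left(1^{2} + 36\right) = 28 \left(1 + 36\right) = 28 \cdot 37 = 1036$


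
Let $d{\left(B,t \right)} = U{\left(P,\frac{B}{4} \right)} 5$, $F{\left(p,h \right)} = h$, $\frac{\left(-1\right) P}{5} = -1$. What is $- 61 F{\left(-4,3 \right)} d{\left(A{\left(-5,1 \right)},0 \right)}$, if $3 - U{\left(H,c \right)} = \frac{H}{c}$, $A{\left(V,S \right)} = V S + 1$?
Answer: $-7320$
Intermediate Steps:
$A{\left(V,S \right)} = 1 + S V$ ($A{\left(V,S \right)} = S V + 1 = 1 + S V$)
$P = 5$ ($P = \left(-5\right) \left(-1\right) = 5$)
$U{\left(H,c \right)} = 3 - \frac{H}{c}$
$d{\left(B,t \right)} = 15 - \frac{100}{B}$ ($d{\left(B,t \right)} = \left(3 - \frac{5}{B \frac{1}{4}}\right) 5 = \left(3 - \frac{5}{\frac{1}{4} B}\right) 5 = \left(3 - 5 \frac{4}{B}\right) 5 = \left(3 - \frac{20}{B}\right) 5 = 15 - \frac{100}{B}$)
$- 61 F{\left(-4,3 \right)} d{\left(A{\left(-5,1 \right)},0 \right)} = \left(-61\right) 3 \left(15 - \frac{100}{1 + 1 \left(-5\right)}\right) = - 183 \left(15 - \frac{100}{1 - 5}\right) = - 183 \left(15 - \frac{100}{-4}\right) = - 183 \left(15 - -25\right) = - 183 \left(15 + 25\right) = \left(-183\right) 40 = -7320$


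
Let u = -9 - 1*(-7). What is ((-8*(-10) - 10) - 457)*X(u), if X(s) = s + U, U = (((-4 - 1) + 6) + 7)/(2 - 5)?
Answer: 1806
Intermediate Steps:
u = -2 (u = -9 + 7 = -2)
U = -8/3 (U = ((-5 + 6) + 7)/(-3) = (1 + 7)*(-⅓) = 8*(-⅓) = -8/3 ≈ -2.6667)
X(s) = -8/3 + s (X(s) = s - 8/3 = -8/3 + s)
((-8*(-10) - 10) - 457)*X(u) = ((-8*(-10) - 10) - 457)*(-8/3 - 2) = ((80 - 10) - 457)*(-14/3) = (70 - 457)*(-14/3) = -387*(-14/3) = 1806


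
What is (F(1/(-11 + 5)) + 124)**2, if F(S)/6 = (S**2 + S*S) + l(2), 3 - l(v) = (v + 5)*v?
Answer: 30625/9 ≈ 3402.8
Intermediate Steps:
l(v) = 3 - v*(5 + v) (l(v) = 3 - (v + 5)*v = 3 - (5 + v)*v = 3 - v*(5 + v))
F(S) = -66 + 12*S**2 (F(S) = 6*((S**2 + S*S) + (3 - 1*2**2 - 5*2)) = 6*((S**2 + S**2) + (3 - 1*4 - 10)) = 6*(2*S**2 + (3 - 4 - 10)) = 6*(2*S**2 - 11) = 6*(-11 + 2*S**2) = -66 + 12*S**2)
(F(1/(-11 + 5)) + 124)**2 = ((-66 + 12*(1/(-11 + 5))**2) + 124)**2 = ((-66 + 12*(1/(-6))**2) + 124)**2 = ((-66 + 12*(-1/6)**2) + 124)**2 = ((-66 + 12*(1/36)) + 124)**2 = ((-66 + 1/3) + 124)**2 = (-197/3 + 124)**2 = (175/3)**2 = 30625/9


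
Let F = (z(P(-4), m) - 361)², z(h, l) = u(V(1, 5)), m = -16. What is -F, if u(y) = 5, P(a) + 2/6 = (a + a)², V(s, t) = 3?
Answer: -126736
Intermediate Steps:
P(a) = -⅓ + 4*a² (P(a) = -⅓ + (a + a)² = -⅓ + (2*a)² = -⅓ + 4*a²)
z(h, l) = 5
F = 126736 (F = (5 - 361)² = (-356)² = 126736)
-F = -1*126736 = -126736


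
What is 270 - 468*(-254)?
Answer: 119142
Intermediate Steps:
270 - 468*(-254) = 270 + 118872 = 119142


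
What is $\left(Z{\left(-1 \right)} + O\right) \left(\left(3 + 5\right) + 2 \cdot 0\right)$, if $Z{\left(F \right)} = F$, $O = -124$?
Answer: $-1000$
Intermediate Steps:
$\left(Z{\left(-1 \right)} + O\right) \left(\left(3 + 5\right) + 2 \cdot 0\right) = \left(-1 - 124\right) \left(\left(3 + 5\right) + 2 \cdot 0\right) = - 125 \left(8 + 0\right) = \left(-125\right) 8 = -1000$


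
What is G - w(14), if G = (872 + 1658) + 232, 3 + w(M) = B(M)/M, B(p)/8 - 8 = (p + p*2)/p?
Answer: 19311/7 ≈ 2758.7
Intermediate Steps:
B(p) = 88 (B(p) = 64 + 8*((p + p*2)/p) = 64 + 8*((p + 2*p)/p) = 64 + 8*((3*p)/p) = 64 + 8*3 = 64 + 24 = 88)
w(M) = -3 + 88/M
G = 2762 (G = 2530 + 232 = 2762)
G - w(14) = 2762 - (-3 + 88/14) = 2762 - (-3 + 88*(1/14)) = 2762 - (-3 + 44/7) = 2762 - 1*23/7 = 2762 - 23/7 = 19311/7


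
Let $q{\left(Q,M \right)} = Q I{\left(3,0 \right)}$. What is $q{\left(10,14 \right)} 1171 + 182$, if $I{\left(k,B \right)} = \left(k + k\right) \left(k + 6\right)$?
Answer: $632522$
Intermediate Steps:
$I{\left(k,B \right)} = 2 k \left(6 + k\right)$
$q{\left(Q,M \right)} = 54 Q$ ($q{\left(Q,M \right)} = Q 2 \cdot 3 \left(6 + 3\right) = Q 2 \cdot 3 \cdot 9 = Q 54 = 54 Q$)
$q{\left(10,14 \right)} 1171 + 182 = 54 \cdot 10 \cdot 1171 + 182 = 540 \cdot 1171 + 182 = 632340 + 182 = 632522$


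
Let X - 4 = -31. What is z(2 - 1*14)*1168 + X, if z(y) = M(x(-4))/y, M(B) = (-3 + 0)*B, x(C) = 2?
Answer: 557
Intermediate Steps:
X = -27 (X = 4 - 31 = -27)
M(B) = -3*B
z(y) = -6/y (z(y) = (-3*2)/y = -6/y)
z(2 - 1*14)*1168 + X = -6/(2 - 1*14)*1168 - 27 = -6/(2 - 14)*1168 - 27 = -6/(-12)*1168 - 27 = -6*(-1/12)*1168 - 27 = (½)*1168 - 27 = 584 - 27 = 557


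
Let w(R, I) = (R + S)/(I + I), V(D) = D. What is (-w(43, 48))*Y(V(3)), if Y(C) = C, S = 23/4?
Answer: -195/128 ≈ -1.5234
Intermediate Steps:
S = 23/4 (S = 23*(¼) = 23/4 ≈ 5.7500)
w(R, I) = (23/4 + R)/(2*I) (w(R, I) = (R + 23/4)/(I + I) = (23/4 + R)/((2*I)) = (23/4 + R)*(1/(2*I)) = (23/4 + R)/(2*I))
(-w(43, 48))*Y(V(3)) = -(23 + 4*43)/(8*48)*3 = -(23 + 172)/(8*48)*3 = -195/(8*48)*3 = -1*65/128*3 = -65/128*3 = -195/128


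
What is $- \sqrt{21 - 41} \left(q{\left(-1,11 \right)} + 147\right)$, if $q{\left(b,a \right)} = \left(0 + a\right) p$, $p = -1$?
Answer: $- 272 i \sqrt{5} \approx - 608.21 i$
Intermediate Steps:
$q{\left(b,a \right)} = - a$ ($q{\left(b,a \right)} = \left(0 + a\right) \left(-1\right) = a \left(-1\right) = - a$)
$- \sqrt{21 - 41} \left(q{\left(-1,11 \right)} + 147\right) = - \sqrt{21 - 41} \left(\left(-1\right) 11 + 147\right) = - \sqrt{-20} \left(-11 + 147\right) = - 2 i \sqrt{5} \cdot 136 = - 272 i \sqrt{5}$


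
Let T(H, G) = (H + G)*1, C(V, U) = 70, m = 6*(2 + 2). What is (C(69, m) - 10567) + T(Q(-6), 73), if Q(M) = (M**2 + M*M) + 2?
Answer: -10350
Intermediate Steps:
Q(M) = 2 + 2*M**2 (Q(M) = (M**2 + M**2) + 2 = 2*M**2 + 2 = 2 + 2*M**2)
m = 24 (m = 6*4 = 24)
T(H, G) = G + H (T(H, G) = (G + H)*1 = G + H)
(C(69, m) - 10567) + T(Q(-6), 73) = (70 - 10567) + (73 + (2 + 2*(-6)**2)) = -10497 + (73 + (2 + 2*36)) = -10497 + (73 + (2 + 72)) = -10497 + (73 + 74) = -10497 + 147 = -10350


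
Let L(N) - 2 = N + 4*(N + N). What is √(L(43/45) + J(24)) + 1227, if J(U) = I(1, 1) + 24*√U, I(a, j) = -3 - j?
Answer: 1227 + √(165 + 1200*√6)/5 ≈ 1238.1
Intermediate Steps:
J(U) = -4 + 24*√U (J(U) = (-3 - 1*1) + 24*√U = (-3 - 1) + 24*√U = -4 + 24*√U)
L(N) = 2 + 9*N (L(N) = 2 + (N + 4*(N + N)) = 2 + (N + 4*(2*N)) = 2 + (N + 8*N) = 2 + 9*N)
√(L(43/45) + J(24)) + 1227 = √((2 + 9*(43/45)) + (-4 + 24*√24)) + 1227 = √((2 + 9*(43*(1/45))) + (-4 + 24*(2*√6))) + 1227 = √((2 + 9*(43/45)) + (-4 + 48*√6)) + 1227 = √((2 + 43/5) + (-4 + 48*√6)) + 1227 = √(53/5 + (-4 + 48*√6)) + 1227 = √(33/5 + 48*√6) + 1227 = 1227 + √(33/5 + 48*√6)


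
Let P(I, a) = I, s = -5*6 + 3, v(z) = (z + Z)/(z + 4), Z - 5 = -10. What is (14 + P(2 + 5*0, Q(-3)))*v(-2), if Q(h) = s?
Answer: -56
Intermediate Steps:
Z = -5 (Z = 5 - 10 = -5)
v(z) = (-5 + z)/(4 + z) (v(z) = (z - 5)/(z + 4) = (-5 + z)/(4 + z))
s = -27 (s = -30 + 3 = -27)
Q(h) = -27
(14 + P(2 + 5*0, Q(-3)))*v(-2) = (14 + (2 + 5*0))*((-5 - 2)/(4 - 2)) = (14 + (2 + 0))*(-7/2) = (14 + 2)*((1/2)*(-7)) = 16*(-7/2) = -56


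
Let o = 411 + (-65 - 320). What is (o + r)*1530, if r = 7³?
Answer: 564570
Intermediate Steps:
o = 26 (o = 411 - 385 = 26)
r = 343
(o + r)*1530 = (26 + 343)*1530 = 369*1530 = 564570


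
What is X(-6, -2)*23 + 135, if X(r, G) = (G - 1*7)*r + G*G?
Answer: 1469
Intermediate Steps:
X(r, G) = G**2 + r*(-7 + G) (X(r, G) = (G - 7)*r + G**2 = (-7 + G)*r + G**2 = r*(-7 + G) + G**2 = G**2 + r*(-7 + G))
X(-6, -2)*23 + 135 = ((-2)**2 - 7*(-6) - 2*(-6))*23 + 135 = (4 + 42 + 12)*23 + 135 = 58*23 + 135 = 1334 + 135 = 1469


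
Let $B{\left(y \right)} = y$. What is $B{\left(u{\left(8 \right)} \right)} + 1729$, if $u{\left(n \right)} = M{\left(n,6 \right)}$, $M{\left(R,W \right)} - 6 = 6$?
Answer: $1741$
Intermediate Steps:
$M{\left(R,W \right)} = 12$ ($M{\left(R,W \right)} = 6 + 6 = 12$)
$u{\left(n \right)} = 12$
$B{\left(u{\left(8 \right)} \right)} + 1729 = 12 + 1729 = 1741$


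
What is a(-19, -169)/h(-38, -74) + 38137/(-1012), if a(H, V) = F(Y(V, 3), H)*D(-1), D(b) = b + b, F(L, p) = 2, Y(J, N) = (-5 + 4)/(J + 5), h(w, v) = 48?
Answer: -2606/69 ≈ -37.768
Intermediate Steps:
Y(J, N) = -1/(5 + J)
D(b) = 2*b
a(H, V) = -4 (a(H, V) = 2*(2*(-1)) = 2*(-2) = -4)
a(-19, -169)/h(-38, -74) + 38137/(-1012) = -4/48 + 38137/(-1012) = -4*1/48 + 38137*(-1/1012) = -1/12 - 3467/92 = -2606/69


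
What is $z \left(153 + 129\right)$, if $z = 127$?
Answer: $35814$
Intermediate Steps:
$z \left(153 + 129\right) = 127 \left(153 + 129\right) = 127 \cdot 282 = 35814$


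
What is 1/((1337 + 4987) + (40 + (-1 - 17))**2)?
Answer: 1/6808 ≈ 0.00014689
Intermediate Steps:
1/((1337 + 4987) + (40 + (-1 - 17))**2) = 1/(6324 + (40 - 18)**2) = 1/(6324 + 22**2) = 1/(6324 + 484) = 1/6808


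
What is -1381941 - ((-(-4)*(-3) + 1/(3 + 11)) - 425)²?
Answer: -308278125/196 ≈ -1.5728e+6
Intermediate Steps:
-1381941 - ((-(-4)*(-3) + 1/(3 + 11)) - 425)² = -1381941 - ((-4*3 + 1/14) - 425)² = -1381941 - ((-12 + 1/14) - 425)² = -1381941 - (-167/14 - 425)² = -1381941 - (-6117/14)² = -1381941 - 1*37417689/196 = -1381941 - 37417689/196 = -308278125/196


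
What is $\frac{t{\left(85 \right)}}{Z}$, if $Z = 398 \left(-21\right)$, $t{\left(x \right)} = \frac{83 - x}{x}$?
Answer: $\frac{1}{355215} \approx 2.8152 \cdot 10^{-6}$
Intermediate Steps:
$t{\left(x \right)} = \frac{83 - x}{x}$
$Z = -8358$
$\frac{t{\left(85 \right)}}{Z} = \frac{\frac{1}{85} \left(83 - 85\right)}{-8358} = \frac{83 - 85}{85} \left(- \frac{1}{8358}\right) = \frac{1}{85} \left(-2\right) \left(- \frac{1}{8358}\right) = \left(- \frac{2}{85}\right) \left(- \frac{1}{8358}\right) = \frac{1}{355215}$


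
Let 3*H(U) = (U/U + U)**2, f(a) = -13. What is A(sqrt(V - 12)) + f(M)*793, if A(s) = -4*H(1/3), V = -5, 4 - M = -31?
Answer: -278407/27 ≈ -10311.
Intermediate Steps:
M = 35 (M = 4 - 1*(-31) = 4 + 31 = 35)
H(U) = (1 + U)**2/3 (H(U) = (U/U + U)**2/3 = (1 + U)**2/3)
A(s) = -64/27 (A(s) = -4*(1 + 1/3)**2/3 = -4*(4/3)**2/3 = -4*16/(3*9) = -4*16/27 = -64/27)
A(sqrt(V - 12)) + f(M)*793 = -64/27 - 13*793 = -64/27 - 10309 = -278407/27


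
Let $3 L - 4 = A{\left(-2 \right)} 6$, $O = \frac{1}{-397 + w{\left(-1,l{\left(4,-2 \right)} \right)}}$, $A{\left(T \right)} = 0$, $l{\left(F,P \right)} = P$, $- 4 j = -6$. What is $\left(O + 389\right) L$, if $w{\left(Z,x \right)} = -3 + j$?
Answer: $\frac{1240124}{2391} \approx 518.66$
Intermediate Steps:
$j = \frac{3}{2}$ ($j = \left(- \frac{1}{4}\right) \left(-6\right) = \frac{3}{2} \approx 1.5$)
$w{\left(Z,x \right)} = - \frac{3}{2}$ ($w{\left(Z,x \right)} = -3 + \frac{3}{2} = - \frac{3}{2}$)
$O = - \frac{2}{797}$ ($O = \frac{1}{-397 - \frac{3}{2}} = \frac{1}{- \frac{797}{2}} = - \frac{2}{797} \approx -0.0025094$)
$L = \frac{4}{3}$ ($L = \frac{4}{3} + \frac{0 \cdot 6}{3} = \frac{4}{3} + \frac{1}{3} \cdot 0 = \frac{4}{3} + 0 = \frac{4}{3} \approx 1.3333$)
$\left(O + 389\right) L = \left(- \frac{2}{797} + 389\right) \frac{4}{3} = \frac{310031}{797} \cdot \frac{4}{3} = \frac{1240124}{2391}$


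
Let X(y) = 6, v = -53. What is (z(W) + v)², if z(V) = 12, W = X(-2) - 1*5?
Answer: 1681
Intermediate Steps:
W = 1 (W = 6 - 1*5 = 6 - 5 = 1)
(z(W) + v)² = (12 - 53)² = (-41)² = 1681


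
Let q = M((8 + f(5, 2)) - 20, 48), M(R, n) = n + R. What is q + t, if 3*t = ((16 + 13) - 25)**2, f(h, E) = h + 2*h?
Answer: 169/3 ≈ 56.333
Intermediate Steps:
f(h, E) = 3*h
M(R, n) = R + n
t = 16/3 (t = ((16 + 13) - 25)**2/3 = (29 - 25)**2/3 = (1/3)*4**2 = (1/3)*16 = 16/3 ≈ 5.3333)
q = 51 (q = ((8 + 3*5) - 20) + 48 = ((8 + 15) - 20) + 48 = (23 - 20) + 48 = 3 + 48 = 51)
q + t = 51 + 16/3 = 169/3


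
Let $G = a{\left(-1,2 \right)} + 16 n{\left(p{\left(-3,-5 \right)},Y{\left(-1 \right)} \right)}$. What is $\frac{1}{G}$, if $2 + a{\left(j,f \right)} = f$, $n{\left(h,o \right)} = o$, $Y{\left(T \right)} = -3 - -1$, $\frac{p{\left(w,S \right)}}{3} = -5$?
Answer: $- \frac{1}{32} \approx -0.03125$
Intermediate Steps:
$p{\left(w,S \right)} = -15$ ($p{\left(w,S \right)} = 3 \left(-5\right) = -15$)
$Y{\left(T \right)} = -2$ ($Y{\left(T \right)} = -3 + 1 = -2$)
$a{\left(j,f \right)} = -2 + f$
$G = -32$ ($G = \left(-2 + 2\right) + 16 \left(-2\right) = 0 - 32 = -32$)
$\frac{1}{G} = \frac{1}{-32} = - \frac{1}{32}$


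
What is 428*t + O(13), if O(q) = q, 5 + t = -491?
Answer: -212275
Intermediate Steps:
t = -496 (t = -5 - 491 = -496)
428*t + O(13) = 428*(-496) + 13 = -212288 + 13 = -212275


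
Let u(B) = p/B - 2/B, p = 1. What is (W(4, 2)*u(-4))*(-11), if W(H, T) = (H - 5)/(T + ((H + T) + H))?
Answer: 11/48 ≈ 0.22917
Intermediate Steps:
u(B) = -1/B (u(B) = 1/B - 2/B = -1/B)
W(H, T) = (-5 + H)/(2*H + 2*T) (W(H, T) = (-5 + H)/(T + (T + 2*H)) = (-5 + H)/(2*H + 2*T))
(W(4, 2)*u(-4))*(-11) = (((-5 + 4)/(2*(4 + 2)))*(-1/(-4)))*(-11) = (((1/2)*(-1)/6)*(-1*(-1/4)))*(-11) = (((1/2)*(1/6)*(-1))*(1/4))*(-11) = -1/12*1/4*(-11) = -1/48*(-11) = 11/48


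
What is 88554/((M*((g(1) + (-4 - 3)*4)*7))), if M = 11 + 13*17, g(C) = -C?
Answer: -44277/23548 ≈ -1.8803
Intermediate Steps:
M = 232 (M = 11 + 221 = 232)
88554/((M*((g(1) + (-4 - 3)*4)*7))) = 88554/((232*((-1*1 + (-4 - 3)*4)*7))) = 88554/((232*((-1 - 7*4)*7))) = 88554/((232*((-1 - 28)*7))) = 88554/((232*(-29*7))) = 88554/((232*(-203))) = 88554/(-47096) = 88554*(-1/47096) = -44277/23548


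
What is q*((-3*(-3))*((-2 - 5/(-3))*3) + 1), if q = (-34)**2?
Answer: -9248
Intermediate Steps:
q = 1156
q*((-3*(-3))*((-2 - 5/(-3))*3) + 1) = 1156*((-3*(-3))*((-2 - 5/(-3))*3) + 1) = 1156*(9*((-2 - 5*(-1/3))*3) + 1) = 1156*(9*((-2 + 5/3)*3) + 1) = 1156*(9*(-1/3*3) + 1) = 1156*(9*(-1) + 1) = 1156*(-9 + 1) = 1156*(-8) = -9248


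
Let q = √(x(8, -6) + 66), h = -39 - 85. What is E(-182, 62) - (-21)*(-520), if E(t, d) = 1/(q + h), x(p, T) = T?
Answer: -41812711/3829 - √15/7658 ≈ -10920.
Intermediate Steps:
h = -124
q = 2*√15 (q = √(-6 + 66) = √60 = 2*√15 ≈ 7.7460)
E(t, d) = 1/(-124 + 2*√15) (E(t, d) = 1/(2*√15 - 124) = 1/(-124 + 2*√15))
E(-182, 62) - (-21)*(-520) = (-31/3829 - √15/7658) - (-21)*(-520) = (-31/3829 - √15/7658) - 1*10920 = (-31/3829 - √15/7658) - 10920 = -41812711/3829 - √15/7658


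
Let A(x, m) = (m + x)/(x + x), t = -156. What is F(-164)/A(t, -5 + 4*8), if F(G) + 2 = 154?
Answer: 15808/43 ≈ 367.63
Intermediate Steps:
F(G) = 152 (F(G) = -2 + 154 = 152)
A(x, m) = (m + x)/(2*x) (A(x, m) = (m + x)/((2*x)) = (m + x)*(1/(2*x)) = (m + x)/(2*x))
F(-164)/A(t, -5 + 4*8) = 152/(((½)*((-5 + 4*8) - 156)/(-156))) = 152/(((½)*(-1/156)*((-5 + 32) - 156))) = 152/(((½)*(-1/156)*(27 - 156))) = 152/(((½)*(-1/156)*(-129))) = 152/(43/104) = 152*(104/43) = 15808/43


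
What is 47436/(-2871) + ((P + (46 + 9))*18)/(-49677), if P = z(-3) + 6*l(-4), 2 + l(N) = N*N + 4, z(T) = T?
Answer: -9060332/546447 ≈ -16.580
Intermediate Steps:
l(N) = 2 + N² (l(N) = -2 + (N*N + 4) = -2 + (N² + 4) = -2 + (4 + N²) = 2 + N²)
P = 105 (P = -3 + 6*(2 + (-4)²) = -3 + 6*(2 + 16) = -3 + 6*18 = -3 + 108 = 105)
47436/(-2871) + ((P + (46 + 9))*18)/(-49677) = 47436/(-2871) + ((105 + (46 + 9))*18)/(-49677) = 47436*(-1/2871) + ((105 + 55)*18)*(-1/49677) = -15812/957 + (160*18)*(-1/49677) = -15812/957 + 2880*(-1/49677) = -15812/957 - 960/16559 = -9060332/546447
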